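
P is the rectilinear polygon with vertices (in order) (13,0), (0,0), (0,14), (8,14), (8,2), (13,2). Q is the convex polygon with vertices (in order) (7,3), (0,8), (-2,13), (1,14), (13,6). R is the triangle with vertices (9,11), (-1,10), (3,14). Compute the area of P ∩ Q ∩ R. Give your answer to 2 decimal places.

9.57

The intersection is the polygon with vertices (5.957,10.696), (0,10.1), (0,11), (2.2,13.2).
By the shoelace formula its area is 9.57.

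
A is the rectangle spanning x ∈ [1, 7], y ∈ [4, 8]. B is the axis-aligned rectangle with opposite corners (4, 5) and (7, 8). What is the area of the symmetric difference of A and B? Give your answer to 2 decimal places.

|A∩B|: x∈[4,7], y∈[5,8] → 3·3 = 9.
|A △ B| = |A| + |B| − 2·|A∩B| = 24 + 9 − 18 = 15.00.

15.00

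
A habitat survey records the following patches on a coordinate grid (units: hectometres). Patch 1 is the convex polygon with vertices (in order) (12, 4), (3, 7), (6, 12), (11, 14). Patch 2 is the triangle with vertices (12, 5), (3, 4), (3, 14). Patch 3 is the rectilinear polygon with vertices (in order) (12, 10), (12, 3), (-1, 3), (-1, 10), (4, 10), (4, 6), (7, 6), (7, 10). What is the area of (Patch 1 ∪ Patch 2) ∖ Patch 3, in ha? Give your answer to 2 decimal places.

35.49

|Patch 1 ∪ Patch 2| = 72.3186.
|(Patch 1 ∪ Patch 2) ∩ Patch 3| = 36.8311.
|(Patch 1 ∪ Patch 2) ∖ Patch 3| = 72.3186 − 36.8311 = 35.49.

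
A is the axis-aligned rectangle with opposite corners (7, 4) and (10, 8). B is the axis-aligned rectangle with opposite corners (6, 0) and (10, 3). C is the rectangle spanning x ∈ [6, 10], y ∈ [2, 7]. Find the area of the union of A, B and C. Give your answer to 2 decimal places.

31.00

By inclusion–exclusion:
Individual areas: |A| = 12, |B| = 12, |C| = 20.
|A∩B| = 0 (no overlap).
|A∩C|: x∈[7,10], y∈[4,7] → 3·3 = 9.
|B∩C|: x∈[6,10], y∈[2,3] → 4·1 = 4.
|A∩B∩C| = 0.
|A ∪ B ∪ C| = 44 − 13 + 0 = 31.00.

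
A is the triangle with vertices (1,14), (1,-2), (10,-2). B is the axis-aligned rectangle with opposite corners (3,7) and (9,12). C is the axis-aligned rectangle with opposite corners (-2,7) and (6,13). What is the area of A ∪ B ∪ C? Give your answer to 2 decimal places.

By inclusion–exclusion:
Individual areas: |A| = 72, |B| = 30, |C| = 48.
|A∩B| = 3.3368.
|A∩C| = 13.5.
|B∩C|: x∈[3,6], y∈[7,12] → 3·5 = 15.
|A∩B∩C| = 3.3368.
|A ∪ B ∪ C| = 150 − 31.8368 + 3.3368 = 121.50.

121.50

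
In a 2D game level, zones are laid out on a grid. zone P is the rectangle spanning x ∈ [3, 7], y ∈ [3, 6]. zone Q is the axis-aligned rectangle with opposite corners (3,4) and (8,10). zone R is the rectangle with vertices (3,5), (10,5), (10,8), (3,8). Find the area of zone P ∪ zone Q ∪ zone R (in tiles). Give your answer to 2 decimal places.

40.00

By inclusion–exclusion:
Individual areas: |zone P| = 12, |zone Q| = 30, |zone R| = 21.
|zone P∩zone Q|: x∈[3,7], y∈[4,6] → 4·2 = 8.
|zone P∩zone R|: x∈[3,7], y∈[5,6] → 4·1 = 4.
|zone Q∩zone R|: x∈[3,8], y∈[5,8] → 5·3 = 15.
|zone P∩zone Q∩zone R| = 4.
|zone P ∪ zone Q ∪ zone R| = 63 − 27 + 4 = 40.00.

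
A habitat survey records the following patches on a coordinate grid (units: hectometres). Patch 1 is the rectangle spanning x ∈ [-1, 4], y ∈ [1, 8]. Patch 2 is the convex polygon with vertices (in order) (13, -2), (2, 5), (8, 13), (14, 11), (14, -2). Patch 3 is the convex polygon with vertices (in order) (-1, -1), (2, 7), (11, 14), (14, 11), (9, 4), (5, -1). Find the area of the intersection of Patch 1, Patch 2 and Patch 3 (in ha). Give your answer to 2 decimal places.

3.94

The intersection is the polygon with vertices (2,5), (4,7.667), (4,3.727).
By the shoelace formula its area is 3.94.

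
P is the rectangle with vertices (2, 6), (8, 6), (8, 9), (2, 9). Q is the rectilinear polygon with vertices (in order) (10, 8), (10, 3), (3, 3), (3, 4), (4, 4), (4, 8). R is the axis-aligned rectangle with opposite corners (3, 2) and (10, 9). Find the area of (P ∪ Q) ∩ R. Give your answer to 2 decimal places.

38.00

|P ∪ Q| = 41.
|(P ∪ Q) ∩ R| = 38.00.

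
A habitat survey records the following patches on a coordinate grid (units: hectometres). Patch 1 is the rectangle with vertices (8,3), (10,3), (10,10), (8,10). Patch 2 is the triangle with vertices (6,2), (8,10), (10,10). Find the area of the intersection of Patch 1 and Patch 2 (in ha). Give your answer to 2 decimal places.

4.00

The intersection is the polygon with vertices (10,10), (8,6), (8,10).
By the shoelace formula its area is 4.00.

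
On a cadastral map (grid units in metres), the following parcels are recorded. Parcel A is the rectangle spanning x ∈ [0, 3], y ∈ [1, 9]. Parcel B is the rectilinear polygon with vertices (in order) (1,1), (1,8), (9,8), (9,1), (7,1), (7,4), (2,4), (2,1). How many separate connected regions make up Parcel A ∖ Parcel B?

Parcel A ∖ Parcel B splits into 2 disjoint pieces (area 3, area 10).

2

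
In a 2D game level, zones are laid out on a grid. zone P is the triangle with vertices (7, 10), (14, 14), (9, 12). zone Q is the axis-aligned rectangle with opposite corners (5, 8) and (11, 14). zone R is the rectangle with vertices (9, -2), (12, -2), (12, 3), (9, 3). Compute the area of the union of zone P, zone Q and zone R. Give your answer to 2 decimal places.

51.77

By inclusion–exclusion:
Individual areas: |zone P| = 3, |zone Q| = 36, |zone R| = 15.
|zone P∩zone Q| = 2.2286.
|zone P∩zone R| = 0.
|zone Q∩zone R| = 0 (no overlap).
|zone P∩zone Q∩zone R| = 0.
|zone P ∪ zone Q ∪ zone R| = 54 − 2.2286 + 0 = 51.77.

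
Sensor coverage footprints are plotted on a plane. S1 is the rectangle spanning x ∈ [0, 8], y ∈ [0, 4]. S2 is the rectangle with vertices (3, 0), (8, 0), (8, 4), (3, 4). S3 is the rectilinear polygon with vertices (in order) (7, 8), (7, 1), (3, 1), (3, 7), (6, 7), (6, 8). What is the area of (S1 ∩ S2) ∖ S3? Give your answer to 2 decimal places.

8.00

|S1 ∩ S2| = 20.
|(S1 ∩ S2) ∩ S3| = 12.
|(S1 ∩ S2) ∖ S3| = 20 − 12 = 8.00.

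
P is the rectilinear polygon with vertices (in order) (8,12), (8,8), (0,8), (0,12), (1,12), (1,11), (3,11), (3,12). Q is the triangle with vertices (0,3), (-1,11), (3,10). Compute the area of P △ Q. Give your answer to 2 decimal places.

32.96

|P| = 30, |Q| = 15.5, |P∩Q| = 6.2679.
|P △ Q| = |P| + |Q| − 2·|P∩Q| = 30 + 15.5 − 12.5357 = 32.96.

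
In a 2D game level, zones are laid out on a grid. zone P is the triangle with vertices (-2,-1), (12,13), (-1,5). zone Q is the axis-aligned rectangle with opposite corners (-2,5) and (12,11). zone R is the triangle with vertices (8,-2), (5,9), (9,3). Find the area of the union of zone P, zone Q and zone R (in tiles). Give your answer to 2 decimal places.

By inclusion–exclusion:
Individual areas: |zone P| = 35, |zone Q| = 84, |zone R| = 13.
|zone P∩zone Q| = 18.75.
|zone P∩zone R| = 0.8244.
|zone Q∩zone R| = 3.1515.
|zone P∩zone Q∩zone R| = 0.8244.
|zone P ∪ zone Q ∪ zone R| = 132 − 22.7259 + 0.8244 = 110.10.

110.10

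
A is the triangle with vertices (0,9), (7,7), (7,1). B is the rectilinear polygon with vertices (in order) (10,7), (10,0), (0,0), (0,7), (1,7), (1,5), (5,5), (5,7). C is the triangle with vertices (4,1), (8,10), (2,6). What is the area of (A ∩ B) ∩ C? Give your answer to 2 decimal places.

4.41

The region (A ∩ B) ∩ C is the polygon with vertices (3.5,5), (5,5), (5,7), (6.667,7), (5.011,3.274).
By the shoelace formula its area is 4.41.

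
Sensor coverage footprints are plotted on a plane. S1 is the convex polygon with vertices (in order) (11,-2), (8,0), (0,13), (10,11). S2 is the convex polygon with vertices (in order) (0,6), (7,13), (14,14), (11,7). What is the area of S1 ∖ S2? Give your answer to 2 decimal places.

44.77

|S1| = 75.5, |S1∩S2| = 30.7323.
|S1 ∖ S2| = |S1| − |S1∩S2| = 75.5 − 30.7323 = 44.77.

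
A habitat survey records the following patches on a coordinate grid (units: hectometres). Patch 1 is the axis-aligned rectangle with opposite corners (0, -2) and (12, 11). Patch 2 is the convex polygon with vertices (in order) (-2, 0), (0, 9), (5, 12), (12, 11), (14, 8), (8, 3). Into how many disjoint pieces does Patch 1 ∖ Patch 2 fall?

2

Patch 1 ∖ Patch 2 splits into 2 disjoint pieces (area 57.0667, area 3.3333).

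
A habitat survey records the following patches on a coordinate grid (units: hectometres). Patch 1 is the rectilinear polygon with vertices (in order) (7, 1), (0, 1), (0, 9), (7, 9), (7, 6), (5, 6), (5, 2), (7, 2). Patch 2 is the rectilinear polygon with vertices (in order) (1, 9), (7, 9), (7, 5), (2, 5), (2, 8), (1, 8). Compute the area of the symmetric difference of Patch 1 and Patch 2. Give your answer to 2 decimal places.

|Patch 1| = 48, |Patch 2| = 21, |Patch 1∩Patch 2| = 19.
|Patch 1 △ Patch 2| = |Patch 1| + |Patch 2| − 2·|Patch 1∩Patch 2| = 48 + 21 − 38 = 31.00.

31.00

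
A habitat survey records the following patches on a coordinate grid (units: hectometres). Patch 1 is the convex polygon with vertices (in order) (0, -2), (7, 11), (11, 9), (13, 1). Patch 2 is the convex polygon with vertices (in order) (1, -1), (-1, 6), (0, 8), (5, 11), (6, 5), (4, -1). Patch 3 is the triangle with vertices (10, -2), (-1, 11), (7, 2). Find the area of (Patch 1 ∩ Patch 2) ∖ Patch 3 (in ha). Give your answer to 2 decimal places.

|Patch 1 ∩ Patch 2| = 20.4764.
|(Patch 1 ∩ Patch 2) ∩ Patch 3| = 0.5086.
|(Patch 1 ∩ Patch 2) ∖ Patch 3| = 20.4764 − 0.5086 = 19.97.

19.97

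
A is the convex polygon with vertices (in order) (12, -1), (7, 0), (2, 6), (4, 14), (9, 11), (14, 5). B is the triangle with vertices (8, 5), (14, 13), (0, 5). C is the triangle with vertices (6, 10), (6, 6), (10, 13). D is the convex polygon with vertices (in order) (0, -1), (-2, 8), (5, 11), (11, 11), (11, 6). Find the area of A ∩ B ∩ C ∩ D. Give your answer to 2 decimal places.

2.50

The intersection is the polygon with vertices (6,6), (6,8.429), (8.061,9.606).
By the shoelace formula its area is 2.50.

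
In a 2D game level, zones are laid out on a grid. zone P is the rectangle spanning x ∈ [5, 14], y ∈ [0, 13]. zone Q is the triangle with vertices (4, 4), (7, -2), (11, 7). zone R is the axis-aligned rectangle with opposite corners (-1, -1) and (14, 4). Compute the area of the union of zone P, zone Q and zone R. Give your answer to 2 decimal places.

156.69

By inclusion–exclusion:
Individual areas: |zone P| = 117, |zone Q| = 25.5, |zone R| = 75.
|zone P∩zone Q| = 22.3968.
|zone P∩zone R|: x∈[5,14], y∈[0,4] → 9·4 = 36.
|zone Q∩zone R| = 16.5278.
|zone P∩zone Q∩zone R| = 14.1111.
|zone P ∪ zone Q ∪ zone R| = 217.5 − 74.9246 + 14.1111 = 156.69.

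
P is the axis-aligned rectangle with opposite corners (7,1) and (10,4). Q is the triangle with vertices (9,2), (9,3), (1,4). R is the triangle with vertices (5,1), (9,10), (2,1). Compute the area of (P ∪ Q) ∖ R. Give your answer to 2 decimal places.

|P ∪ Q| = 11.25.
|(P ∪ Q) ∩ R| = 0.9859.
|(P ∪ Q) ∖ R| = 11.25 − 0.9859 = 10.26.

10.26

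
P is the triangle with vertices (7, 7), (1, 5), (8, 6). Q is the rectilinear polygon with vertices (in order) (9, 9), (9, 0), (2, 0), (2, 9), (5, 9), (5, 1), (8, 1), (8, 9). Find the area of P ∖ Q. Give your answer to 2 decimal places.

|P| = 4, |P∩Q| = 1.4286.
|P ∖ Q| = |P| − |P∩Q| = 4 − 1.4286 = 2.57.

2.57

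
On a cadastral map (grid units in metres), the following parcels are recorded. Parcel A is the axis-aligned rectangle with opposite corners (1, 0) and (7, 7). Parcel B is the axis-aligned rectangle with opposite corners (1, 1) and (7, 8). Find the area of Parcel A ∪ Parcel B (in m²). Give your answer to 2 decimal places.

48.00

By inclusion–exclusion:
Individual areas: |Parcel A| = 42, |Parcel B| = 42.
|Parcel A∩Parcel B|: x∈[1,7], y∈[1,7] → 6·6 = 36.
|Parcel A ∪ Parcel B| = 84 − 36 = 48.00.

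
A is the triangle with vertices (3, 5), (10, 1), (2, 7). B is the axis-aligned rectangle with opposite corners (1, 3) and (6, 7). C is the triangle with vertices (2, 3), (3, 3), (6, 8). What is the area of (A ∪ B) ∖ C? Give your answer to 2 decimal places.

19.03

|A ∪ B| = 21.4286.
|(A ∪ B) ∩ C| = 2.4.
|(A ∪ B) ∖ C| = 21.4286 − 2.4 = 19.03.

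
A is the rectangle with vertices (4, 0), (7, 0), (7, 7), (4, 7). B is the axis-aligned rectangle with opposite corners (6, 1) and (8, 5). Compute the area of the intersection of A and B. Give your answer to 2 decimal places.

|A∩B|: x∈[6,7], y∈[1,5] → 1·4 = 4.

4.00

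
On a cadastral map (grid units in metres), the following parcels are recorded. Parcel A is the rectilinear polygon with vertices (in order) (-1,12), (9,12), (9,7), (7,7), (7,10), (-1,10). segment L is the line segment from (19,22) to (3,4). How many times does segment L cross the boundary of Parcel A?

2

The segment meets the boundary at (7,8.5), (9,10.75).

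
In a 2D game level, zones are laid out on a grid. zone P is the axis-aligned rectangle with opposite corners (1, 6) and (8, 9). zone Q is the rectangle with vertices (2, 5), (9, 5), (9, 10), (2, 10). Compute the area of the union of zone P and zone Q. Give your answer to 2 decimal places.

By inclusion–exclusion:
Individual areas: |zone P| = 21, |zone Q| = 35.
|zone P∩zone Q|: x∈[2,8], y∈[6,9] → 6·3 = 18.
|zone P ∪ zone Q| = 56 − 18 = 38.00.

38.00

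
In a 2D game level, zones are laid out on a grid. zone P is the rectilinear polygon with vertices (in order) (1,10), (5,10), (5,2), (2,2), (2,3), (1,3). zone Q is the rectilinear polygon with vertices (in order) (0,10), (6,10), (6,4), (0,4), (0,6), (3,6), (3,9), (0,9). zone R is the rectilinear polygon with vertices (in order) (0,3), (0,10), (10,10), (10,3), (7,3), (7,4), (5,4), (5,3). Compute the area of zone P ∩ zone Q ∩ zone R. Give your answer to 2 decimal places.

The intersection is the polygon with vertices (5,4), (1,4), (1,6), (3,6), (3,9), (1,9), (1,10), (5,10).
By the shoelace formula its area is 18.00.

18.00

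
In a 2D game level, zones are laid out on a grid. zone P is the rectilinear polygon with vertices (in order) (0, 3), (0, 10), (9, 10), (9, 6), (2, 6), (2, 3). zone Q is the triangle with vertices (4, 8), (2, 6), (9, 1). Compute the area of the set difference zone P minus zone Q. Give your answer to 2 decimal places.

38.57

|zone P| = 42, |zone P∩zone Q| = 3.4286.
|zone P ∖ zone Q| = |zone P| − |zone P∩zone Q| = 42 − 3.4286 = 38.57.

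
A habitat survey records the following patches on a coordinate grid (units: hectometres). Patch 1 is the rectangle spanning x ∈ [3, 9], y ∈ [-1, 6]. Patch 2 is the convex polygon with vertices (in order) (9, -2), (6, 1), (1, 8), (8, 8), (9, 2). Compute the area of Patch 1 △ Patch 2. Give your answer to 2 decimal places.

29.27

|Patch 1| = 42, |Patch 2| = 40, |Patch 1∩Patch 2| = 26.3667.
|Patch 1 △ Patch 2| = |Patch 1| + |Patch 2| − 2·|Patch 1∩Patch 2| = 42 + 40 − 52.7333 = 29.27.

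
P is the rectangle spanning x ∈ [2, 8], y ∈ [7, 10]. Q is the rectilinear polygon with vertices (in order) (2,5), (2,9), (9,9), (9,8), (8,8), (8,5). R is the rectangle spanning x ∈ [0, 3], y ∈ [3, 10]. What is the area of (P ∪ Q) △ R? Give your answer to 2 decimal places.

|P ∪ Q| = 31.
|(P ∪ Q) ∩ R| = 5.
|(P ∪ Q) △ R| = 31 + 21 − 10 = 42.00.

42.00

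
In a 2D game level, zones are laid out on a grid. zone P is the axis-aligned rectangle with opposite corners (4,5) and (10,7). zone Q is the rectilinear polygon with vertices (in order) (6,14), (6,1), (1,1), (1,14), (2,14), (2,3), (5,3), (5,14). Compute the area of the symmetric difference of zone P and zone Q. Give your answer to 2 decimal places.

40.00

|zone P| = 12, |zone Q| = 32, |zone P∩zone Q| = 2.
|zone P △ zone Q| = |zone P| + |zone Q| − 2·|zone P∩zone Q| = 12 + 32 − 4 = 40.00.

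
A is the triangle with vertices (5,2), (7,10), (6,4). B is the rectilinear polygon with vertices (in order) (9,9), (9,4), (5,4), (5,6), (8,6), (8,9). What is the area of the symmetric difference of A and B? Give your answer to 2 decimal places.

|A| = 2, |B| = 11, |A∩B| = 0.8333.
|A △ B| = |A| + |B| − 2·|A∩B| = 2 + 11 − 1.6667 = 11.33.

11.33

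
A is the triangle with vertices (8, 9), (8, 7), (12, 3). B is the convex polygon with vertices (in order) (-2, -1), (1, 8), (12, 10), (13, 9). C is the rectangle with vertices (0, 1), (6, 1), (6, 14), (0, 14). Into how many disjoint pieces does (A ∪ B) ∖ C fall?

(A ∪ B) ∖ C splits into 2 disjoint pieces (area 21.5298, area 5).

2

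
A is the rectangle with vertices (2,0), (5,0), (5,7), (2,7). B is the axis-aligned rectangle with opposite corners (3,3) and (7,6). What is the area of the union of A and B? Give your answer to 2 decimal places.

By inclusion–exclusion:
Individual areas: |A| = 21, |B| = 12.
|A∩B|: x∈[3,5], y∈[3,6] → 2·3 = 6.
|A ∪ B| = 33 − 6 = 27.00.

27.00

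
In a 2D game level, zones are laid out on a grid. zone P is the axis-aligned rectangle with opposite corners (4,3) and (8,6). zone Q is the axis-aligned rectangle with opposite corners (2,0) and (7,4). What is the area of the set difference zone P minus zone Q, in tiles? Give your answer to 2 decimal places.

9.00

|zone P∩zone Q|: x∈[4,7], y∈[3,4] → 3·1 = 3.
|zone P| = 12.
|zone P ∖ zone Q| = |zone P| − |zone P∩zone Q| = 12 − 3 = 9.00.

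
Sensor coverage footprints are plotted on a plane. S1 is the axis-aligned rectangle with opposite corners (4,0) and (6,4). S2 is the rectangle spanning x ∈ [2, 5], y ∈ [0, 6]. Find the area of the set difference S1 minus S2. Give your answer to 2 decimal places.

|S1∩S2|: x∈[4,5], y∈[0,4] → 1·4 = 4.
|S1| = 8.
|S1 ∖ S2| = |S1| − |S1∩S2| = 8 − 4 = 4.00.

4.00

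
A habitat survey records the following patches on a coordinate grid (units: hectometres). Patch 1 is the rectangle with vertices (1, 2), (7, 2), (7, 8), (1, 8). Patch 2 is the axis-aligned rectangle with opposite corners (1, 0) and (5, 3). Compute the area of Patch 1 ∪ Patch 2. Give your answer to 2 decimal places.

By inclusion–exclusion:
Individual areas: |Patch 1| = 36, |Patch 2| = 12.
|Patch 1∩Patch 2|: x∈[1,5], y∈[2,3] → 4·1 = 4.
|Patch 1 ∪ Patch 2| = 48 − 4 = 44.00.

44.00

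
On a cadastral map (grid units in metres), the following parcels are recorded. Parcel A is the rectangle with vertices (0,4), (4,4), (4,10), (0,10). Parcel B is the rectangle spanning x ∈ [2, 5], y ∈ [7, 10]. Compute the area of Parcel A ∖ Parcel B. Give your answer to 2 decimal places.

|Parcel A∩Parcel B|: x∈[2,4], y∈[7,10] → 2·3 = 6.
|Parcel A| = 24.
|Parcel A ∖ Parcel B| = |Parcel A| − |Parcel A∩Parcel B| = 24 − 6 = 18.00.

18.00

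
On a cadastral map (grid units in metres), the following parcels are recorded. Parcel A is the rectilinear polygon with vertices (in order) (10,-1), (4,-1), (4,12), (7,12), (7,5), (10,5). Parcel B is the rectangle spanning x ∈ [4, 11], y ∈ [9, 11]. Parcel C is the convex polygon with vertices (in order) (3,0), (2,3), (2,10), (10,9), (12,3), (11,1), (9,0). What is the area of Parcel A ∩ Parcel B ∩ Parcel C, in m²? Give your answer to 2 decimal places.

1.69

The intersection is the polygon with vertices (7,9), (4,9), (4,9.75), (7,9.375).
By the shoelace formula its area is 1.69.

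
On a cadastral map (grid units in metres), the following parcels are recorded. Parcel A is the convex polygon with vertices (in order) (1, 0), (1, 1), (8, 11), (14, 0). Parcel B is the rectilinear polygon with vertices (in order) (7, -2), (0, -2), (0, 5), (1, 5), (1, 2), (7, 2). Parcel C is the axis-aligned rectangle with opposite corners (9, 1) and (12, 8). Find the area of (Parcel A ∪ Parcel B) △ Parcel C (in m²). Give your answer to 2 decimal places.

83.59

|Parcel A ∪ Parcel B| = 94.35.
|(Parcel A ∪ Parcel B) ∩ Parcel C| = 15.8788.
|(Parcel A ∪ Parcel B) △ Parcel C| = 94.35 + 21 − 31.7576 = 83.59.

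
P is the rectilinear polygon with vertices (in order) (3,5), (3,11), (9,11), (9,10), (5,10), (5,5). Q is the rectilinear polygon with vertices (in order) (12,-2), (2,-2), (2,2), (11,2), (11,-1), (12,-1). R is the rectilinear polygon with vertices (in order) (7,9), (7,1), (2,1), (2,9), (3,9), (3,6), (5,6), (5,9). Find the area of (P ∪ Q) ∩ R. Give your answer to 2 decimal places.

|P ∪ Q| = 53.
|(P ∪ Q) ∩ R| = 7.00.

7.00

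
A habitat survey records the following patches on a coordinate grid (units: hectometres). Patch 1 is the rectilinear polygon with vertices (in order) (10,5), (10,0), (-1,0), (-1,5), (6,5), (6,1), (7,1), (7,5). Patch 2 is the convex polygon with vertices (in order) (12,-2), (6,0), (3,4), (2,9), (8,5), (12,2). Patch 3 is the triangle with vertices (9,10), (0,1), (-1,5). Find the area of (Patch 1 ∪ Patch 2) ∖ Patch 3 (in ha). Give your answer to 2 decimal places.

61.81

|Patch 1 ∪ Patch 2| = 76.9.
|(Patch 1 ∪ Patch 2) ∩ Patch 3| = 15.0896.
|(Patch 1 ∪ Patch 2) ∖ Patch 3| = 76.9 − 15.0896 = 61.81.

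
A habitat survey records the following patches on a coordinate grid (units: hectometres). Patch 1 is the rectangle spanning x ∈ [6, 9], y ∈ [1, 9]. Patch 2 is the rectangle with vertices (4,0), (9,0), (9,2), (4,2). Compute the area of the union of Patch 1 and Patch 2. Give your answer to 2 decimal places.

31.00

By inclusion–exclusion:
Individual areas: |Patch 1| = 24, |Patch 2| = 10.
|Patch 1∩Patch 2|: x∈[6,9], y∈[1,2] → 3·1 = 3.
|Patch 1 ∪ Patch 2| = 34 − 3 = 31.00.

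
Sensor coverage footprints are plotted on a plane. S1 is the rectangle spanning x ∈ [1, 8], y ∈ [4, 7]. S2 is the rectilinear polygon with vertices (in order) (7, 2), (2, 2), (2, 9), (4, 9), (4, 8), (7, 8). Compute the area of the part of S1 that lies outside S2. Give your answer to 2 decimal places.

|S1| = 21, |S1∩S2| = 15.
|S1 ∖ S2| = |S1| − |S1∩S2| = 21 − 15 = 6.00.

6.00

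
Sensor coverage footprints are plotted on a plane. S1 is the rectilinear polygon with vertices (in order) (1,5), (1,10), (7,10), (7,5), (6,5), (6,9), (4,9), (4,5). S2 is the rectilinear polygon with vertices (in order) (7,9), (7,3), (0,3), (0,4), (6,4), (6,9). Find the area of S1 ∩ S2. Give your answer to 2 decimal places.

The intersection is the polygon with vertices (7,5), (6,5), (6,9), (7,9).
By the shoelace formula its area is 4.00.

4.00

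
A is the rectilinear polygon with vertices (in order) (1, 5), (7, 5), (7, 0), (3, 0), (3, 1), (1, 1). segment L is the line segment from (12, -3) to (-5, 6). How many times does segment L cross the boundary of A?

2

The segment meets the boundary at (1,2.824), (6.333,0).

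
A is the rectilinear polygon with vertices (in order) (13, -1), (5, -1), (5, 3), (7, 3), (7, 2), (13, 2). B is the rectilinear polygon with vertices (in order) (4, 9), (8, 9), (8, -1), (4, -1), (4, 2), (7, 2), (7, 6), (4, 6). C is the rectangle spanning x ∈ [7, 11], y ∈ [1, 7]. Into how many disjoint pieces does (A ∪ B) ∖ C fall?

2

(A ∪ B) ∖ C splits into 2 disjoint pieces (area 25, area 11).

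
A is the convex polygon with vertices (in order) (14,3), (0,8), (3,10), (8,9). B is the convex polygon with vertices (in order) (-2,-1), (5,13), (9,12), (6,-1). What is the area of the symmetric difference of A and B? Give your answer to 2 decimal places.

82.02

|A| = 33.5, |B| = 83.5, |A∩B| = 17.492.
|A △ B| = |A| + |B| − 2·|A∩B| = 33.5 + 83.5 − 34.984 = 82.02.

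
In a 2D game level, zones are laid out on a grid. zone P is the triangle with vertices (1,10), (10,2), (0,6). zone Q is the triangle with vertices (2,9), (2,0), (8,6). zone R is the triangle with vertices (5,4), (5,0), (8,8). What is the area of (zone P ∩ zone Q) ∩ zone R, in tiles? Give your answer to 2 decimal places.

The region (zone P ∩ zone Q) ∩ zone R is the polygon with vertices (5.714,3.714), (5,4), (6.1,5.467), (6.812,4.833), (6.8,4.8).
By the shoelace formula its area is 1.44.

1.44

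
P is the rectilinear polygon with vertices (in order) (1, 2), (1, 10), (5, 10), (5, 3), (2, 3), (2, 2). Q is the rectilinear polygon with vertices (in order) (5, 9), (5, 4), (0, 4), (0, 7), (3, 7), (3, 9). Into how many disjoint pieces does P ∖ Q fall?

2

P ∖ Q splits into 2 disjoint pieces (area 5, area 8).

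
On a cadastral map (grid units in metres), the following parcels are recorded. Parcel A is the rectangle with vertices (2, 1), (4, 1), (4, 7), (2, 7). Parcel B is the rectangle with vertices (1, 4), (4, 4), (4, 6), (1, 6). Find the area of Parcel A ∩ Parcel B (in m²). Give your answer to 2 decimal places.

|Parcel A∩Parcel B|: x∈[2,4], y∈[4,6] → 2·2 = 4.

4.00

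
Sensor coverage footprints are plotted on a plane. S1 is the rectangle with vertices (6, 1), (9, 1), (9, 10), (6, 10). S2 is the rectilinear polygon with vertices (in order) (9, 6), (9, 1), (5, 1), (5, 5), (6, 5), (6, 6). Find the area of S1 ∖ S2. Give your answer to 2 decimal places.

|S1| = 27, |S1∩S2| = 15.
|S1 ∖ S2| = |S1| − |S1∩S2| = 27 − 15 = 12.00.

12.00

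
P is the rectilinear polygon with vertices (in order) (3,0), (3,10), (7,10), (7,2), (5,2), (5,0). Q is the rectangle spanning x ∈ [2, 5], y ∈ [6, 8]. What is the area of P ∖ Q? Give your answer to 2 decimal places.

|P| = 36, |P∩Q| = 4.
|P ∖ Q| = |P| − |P∩Q| = 36 − 4 = 32.00.

32.00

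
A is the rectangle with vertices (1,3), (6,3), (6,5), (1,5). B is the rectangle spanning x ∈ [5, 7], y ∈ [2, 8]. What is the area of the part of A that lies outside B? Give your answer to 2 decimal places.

|A∩B|: x∈[5,6], y∈[3,5] → 1·2 = 2.
|A| = 10.
|A ∖ B| = |A| − |A∩B| = 10 − 2 = 8.00.

8.00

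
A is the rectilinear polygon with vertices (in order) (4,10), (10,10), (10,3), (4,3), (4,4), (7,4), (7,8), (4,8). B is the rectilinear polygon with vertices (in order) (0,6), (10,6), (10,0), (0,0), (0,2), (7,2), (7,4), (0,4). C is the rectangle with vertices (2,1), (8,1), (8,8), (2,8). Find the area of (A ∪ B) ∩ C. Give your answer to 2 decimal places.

25.00

|A ∪ B| = 67.
|(A ∪ B) ∩ C| = 25.00.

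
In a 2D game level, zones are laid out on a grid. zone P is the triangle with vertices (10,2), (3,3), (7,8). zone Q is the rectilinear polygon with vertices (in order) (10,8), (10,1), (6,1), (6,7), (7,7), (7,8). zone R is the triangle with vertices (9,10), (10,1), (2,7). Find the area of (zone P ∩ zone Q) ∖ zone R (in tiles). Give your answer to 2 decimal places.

|zone P ∩ zone Q| = 12.8321.
|(zone P ∩ zone Q) ∩ zone R| = 11.1365.
|(zone P ∩ zone Q) ∖ zone R| = 12.8321 − 11.1365 = 1.70.

1.70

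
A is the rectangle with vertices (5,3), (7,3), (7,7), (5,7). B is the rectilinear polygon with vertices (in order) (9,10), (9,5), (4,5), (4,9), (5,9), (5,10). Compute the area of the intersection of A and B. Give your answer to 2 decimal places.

The intersection is the polygon with vertices (5,7), (7,7), (7,5), (5,5).
By the shoelace formula its area is 4.00.

4.00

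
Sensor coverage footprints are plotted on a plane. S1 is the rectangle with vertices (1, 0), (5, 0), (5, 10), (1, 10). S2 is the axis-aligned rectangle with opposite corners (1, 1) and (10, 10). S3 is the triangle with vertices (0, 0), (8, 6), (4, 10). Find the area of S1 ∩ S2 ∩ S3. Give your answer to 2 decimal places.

The intersection is the polygon with vertices (1,1), (1,2.5), (4,10), (5,9), (5,3.75), (1.333,1).
By the shoelace formula its area is 19.21.

19.21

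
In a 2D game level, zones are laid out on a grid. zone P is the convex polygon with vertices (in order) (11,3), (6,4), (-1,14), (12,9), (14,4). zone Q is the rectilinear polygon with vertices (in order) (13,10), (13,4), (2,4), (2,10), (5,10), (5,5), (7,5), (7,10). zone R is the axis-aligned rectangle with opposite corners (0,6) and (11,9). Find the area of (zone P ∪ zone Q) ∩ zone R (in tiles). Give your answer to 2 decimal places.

The region (zone P ∪ zone Q) ∩ zone R is the polygon with vertices (2,9), (11,9), (11,6), (2,6).
By the shoelace formula its area is 27.00.

27.00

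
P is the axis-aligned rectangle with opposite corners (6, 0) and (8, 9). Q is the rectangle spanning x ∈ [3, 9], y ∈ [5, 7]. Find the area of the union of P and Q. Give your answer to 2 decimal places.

By inclusion–exclusion:
Individual areas: |P| = 18, |Q| = 12.
|P∩Q|: x∈[6,8], y∈[5,7] → 2·2 = 4.
|P ∪ Q| = 30 − 4 = 26.00.

26.00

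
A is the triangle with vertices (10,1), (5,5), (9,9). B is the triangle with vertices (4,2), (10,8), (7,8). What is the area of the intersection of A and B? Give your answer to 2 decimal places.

The intersection is the polygon with vertices (5.357,4.714), (6,6), (8,8), (9.125,8), (9.222,7.222), (6.111,4.111).
By the shoelace formula its area is 6.23.

6.23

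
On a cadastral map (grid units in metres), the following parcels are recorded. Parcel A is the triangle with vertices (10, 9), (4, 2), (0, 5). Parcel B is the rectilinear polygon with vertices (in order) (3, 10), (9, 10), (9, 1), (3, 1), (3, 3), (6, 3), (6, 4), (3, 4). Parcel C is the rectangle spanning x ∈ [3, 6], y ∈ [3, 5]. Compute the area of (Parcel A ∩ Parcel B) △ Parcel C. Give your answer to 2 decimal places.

|Parcel A ∩ Parcel B| = 15.156.
|(Parcel A ∩ Parcel B) ∩ Parcel C| = 2.9524.
|(Parcel A ∩ Parcel B) △ Parcel C| = 15.156 + 6 − 5.9048 = 15.25.

15.25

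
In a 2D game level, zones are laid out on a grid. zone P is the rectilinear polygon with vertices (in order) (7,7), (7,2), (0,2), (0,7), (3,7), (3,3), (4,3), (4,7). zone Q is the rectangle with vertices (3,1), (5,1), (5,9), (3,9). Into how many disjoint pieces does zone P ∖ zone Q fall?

zone P ∖ zone Q splits into 2 disjoint pieces (area 10, area 15).

2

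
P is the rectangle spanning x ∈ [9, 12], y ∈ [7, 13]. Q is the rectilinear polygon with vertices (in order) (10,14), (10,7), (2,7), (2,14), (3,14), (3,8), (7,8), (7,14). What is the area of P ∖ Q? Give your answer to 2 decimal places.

12.00

|P| = 18, |P∩Q| = 6.
|P ∖ Q| = |P| − |P∩Q| = 18 − 6 = 12.00.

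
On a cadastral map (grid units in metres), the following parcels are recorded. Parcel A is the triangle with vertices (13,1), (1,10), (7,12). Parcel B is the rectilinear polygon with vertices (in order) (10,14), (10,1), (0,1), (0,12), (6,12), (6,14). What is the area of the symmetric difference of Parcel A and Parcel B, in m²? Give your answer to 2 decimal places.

|Parcel A| = 39, |Parcel B| = 118, |Parcel A∩Parcel B| = 34.125.
|Parcel A △ Parcel B| = |Parcel A| + |Parcel B| − 2·|Parcel A∩Parcel B| = 39 + 118 − 68.25 = 88.75.

88.75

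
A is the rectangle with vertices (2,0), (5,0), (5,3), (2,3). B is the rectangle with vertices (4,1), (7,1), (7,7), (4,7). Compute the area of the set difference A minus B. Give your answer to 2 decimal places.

7.00

|A∩B|: x∈[4,5], y∈[1,3] → 1·2 = 2.
|A| = 9.
|A ∖ B| = |A| − |A∩B| = 9 − 2 = 7.00.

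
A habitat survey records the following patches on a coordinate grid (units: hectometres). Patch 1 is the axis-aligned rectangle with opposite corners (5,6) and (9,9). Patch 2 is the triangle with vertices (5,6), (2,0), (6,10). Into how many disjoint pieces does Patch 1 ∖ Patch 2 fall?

2

Patch 1 ∖ Patch 2 splits into 2 disjoint pieces (area 10.875, area 0.45).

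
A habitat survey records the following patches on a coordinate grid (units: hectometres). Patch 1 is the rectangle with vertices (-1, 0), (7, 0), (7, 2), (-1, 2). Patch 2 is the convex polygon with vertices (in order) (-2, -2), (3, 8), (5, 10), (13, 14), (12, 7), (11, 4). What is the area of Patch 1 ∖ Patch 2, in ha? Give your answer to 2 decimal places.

|Patch 1| = 16, |Patch 1∩Patch 2| = 10.
|Patch 1 ∖ Patch 2| = |Patch 1| − |Patch 1∩Patch 2| = 16 − 10 = 6.00.

6.00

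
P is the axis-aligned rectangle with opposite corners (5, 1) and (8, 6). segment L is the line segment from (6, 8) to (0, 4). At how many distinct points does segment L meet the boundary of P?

The segment lies entirely outside P and never meets its boundary.

0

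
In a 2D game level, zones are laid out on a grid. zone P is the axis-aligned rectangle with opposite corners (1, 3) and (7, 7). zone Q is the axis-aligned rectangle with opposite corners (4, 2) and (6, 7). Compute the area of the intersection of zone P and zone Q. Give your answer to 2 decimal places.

|zone P∩zone Q|: x∈[4,6], y∈[3,7] → 2·4 = 8.

8.00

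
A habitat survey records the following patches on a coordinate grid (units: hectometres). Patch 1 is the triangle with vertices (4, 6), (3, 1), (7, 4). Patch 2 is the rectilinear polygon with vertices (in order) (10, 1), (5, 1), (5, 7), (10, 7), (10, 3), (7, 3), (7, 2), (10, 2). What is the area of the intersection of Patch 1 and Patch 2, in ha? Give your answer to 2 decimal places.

The intersection is the polygon with vertices (7,4), (5,2.5), (5,5.333).
By the shoelace formula its area is 2.83.

2.83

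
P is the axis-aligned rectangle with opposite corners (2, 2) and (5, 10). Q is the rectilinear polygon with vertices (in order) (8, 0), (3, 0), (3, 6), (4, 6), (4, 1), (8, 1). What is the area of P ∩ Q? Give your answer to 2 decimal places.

The intersection is the polygon with vertices (3,2), (3,6), (4,6), (4,2).
By the shoelace formula its area is 4.00.

4.00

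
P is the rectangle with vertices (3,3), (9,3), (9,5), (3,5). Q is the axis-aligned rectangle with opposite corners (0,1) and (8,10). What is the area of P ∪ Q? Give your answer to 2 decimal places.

By inclusion–exclusion:
Individual areas: |P| = 12, |Q| = 72.
|P∩Q|: x∈[3,8], y∈[3,5] → 5·2 = 10.
|P ∪ Q| = 84 − 10 = 74.00.

74.00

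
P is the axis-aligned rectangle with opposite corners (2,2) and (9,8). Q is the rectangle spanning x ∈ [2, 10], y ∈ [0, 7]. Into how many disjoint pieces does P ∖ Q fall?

P ∖ Q is a single connected region.

1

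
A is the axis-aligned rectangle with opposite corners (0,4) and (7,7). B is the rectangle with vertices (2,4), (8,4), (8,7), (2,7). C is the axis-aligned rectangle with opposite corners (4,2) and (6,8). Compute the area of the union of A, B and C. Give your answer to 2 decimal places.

By inclusion–exclusion:
Individual areas: |A| = 21, |B| = 18, |C| = 12.
|A∩B|: x∈[2,7], y∈[4,7] → 5·3 = 15.
|A∩C|: x∈[4,6], y∈[4,7] → 2·3 = 6.
|B∩C|: x∈[4,6], y∈[4,7] → 2·3 = 6.
|A∩B∩C| = 6.
|A ∪ B ∪ C| = 51 − 27 + 6 = 30.00.

30.00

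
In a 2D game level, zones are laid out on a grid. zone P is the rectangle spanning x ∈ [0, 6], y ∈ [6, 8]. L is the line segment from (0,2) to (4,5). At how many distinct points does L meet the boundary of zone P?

0

The segment lies entirely outside zone P and never meets its boundary.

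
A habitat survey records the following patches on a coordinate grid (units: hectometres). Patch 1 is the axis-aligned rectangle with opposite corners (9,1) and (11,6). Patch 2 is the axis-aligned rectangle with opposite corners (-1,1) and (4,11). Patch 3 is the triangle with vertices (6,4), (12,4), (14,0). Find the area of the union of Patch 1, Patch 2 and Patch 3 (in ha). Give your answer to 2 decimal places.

68.00

By inclusion–exclusion:
Individual areas: |Patch 1| = 10, |Patch 2| = 50, |Patch 3| = 12.
|Patch 1∩Patch 2| = 0 (no overlap).
|Patch 1∩Patch 3| = 4.
|Patch 2∩Patch 3| = 0.
|Patch 1∩Patch 2∩Patch 3| = 0.
|Patch 1 ∪ Patch 2 ∪ Patch 3| = 72 − 4 + 0 = 68.00.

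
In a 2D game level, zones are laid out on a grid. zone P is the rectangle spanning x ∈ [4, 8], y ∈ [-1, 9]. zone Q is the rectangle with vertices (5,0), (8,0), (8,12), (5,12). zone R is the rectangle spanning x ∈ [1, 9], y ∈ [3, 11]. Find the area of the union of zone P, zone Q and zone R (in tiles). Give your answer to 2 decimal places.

By inclusion–exclusion:
Individual areas: |zone P| = 40, |zone Q| = 36, |zone R| = 64.
|zone P∩zone Q|: x∈[5,8], y∈[0,9] → 3·9 = 27.
|zone P∩zone R|: x∈[4,8], y∈[3,9] → 4·6 = 24.
|zone Q∩zone R|: x∈[5,8], y∈[3,11] → 3·8 = 24.
|zone P∩zone Q∩zone R| = 18.
|zone P ∪ zone Q ∪ zone R| = 140 − 75 + 18 = 83.00.

83.00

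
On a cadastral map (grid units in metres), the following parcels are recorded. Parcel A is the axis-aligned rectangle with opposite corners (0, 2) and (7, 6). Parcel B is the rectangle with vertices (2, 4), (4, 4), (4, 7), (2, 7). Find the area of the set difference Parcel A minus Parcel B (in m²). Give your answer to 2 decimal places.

|Parcel A∩Parcel B|: x∈[2,4], y∈[4,6] → 2·2 = 4.
|Parcel A| = 28.
|Parcel A ∖ Parcel B| = |Parcel A| − |Parcel A∩Parcel B| = 28 − 4 = 24.00.

24.00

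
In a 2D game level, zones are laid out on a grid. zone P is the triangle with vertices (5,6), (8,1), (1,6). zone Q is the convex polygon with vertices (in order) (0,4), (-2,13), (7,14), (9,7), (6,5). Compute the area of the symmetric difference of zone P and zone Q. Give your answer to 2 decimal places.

81.57

|zone P| = 10, |zone Q| = 80.5, |zone P∩zone Q| = 4.4636.
|zone P △ zone Q| = |zone P| + |zone Q| − 2·|zone P∩zone Q| = 10 + 80.5 − 8.9271 = 81.57.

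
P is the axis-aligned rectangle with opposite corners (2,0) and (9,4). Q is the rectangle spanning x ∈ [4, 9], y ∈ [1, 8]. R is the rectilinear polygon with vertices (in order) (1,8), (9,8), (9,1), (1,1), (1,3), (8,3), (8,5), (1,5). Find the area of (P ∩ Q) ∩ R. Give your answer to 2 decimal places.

The region (P ∩ Q) ∩ R is the polygon with vertices (4,1), (4,3), (8,3), (8,4), (9,4), (9,1).
By the shoelace formula its area is 11.00.

11.00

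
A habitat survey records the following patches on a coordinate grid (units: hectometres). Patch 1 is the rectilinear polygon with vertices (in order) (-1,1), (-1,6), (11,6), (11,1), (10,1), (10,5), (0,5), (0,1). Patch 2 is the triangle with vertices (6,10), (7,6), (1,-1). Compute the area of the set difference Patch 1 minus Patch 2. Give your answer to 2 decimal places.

17.38

|Patch 1| = 20, |Patch 1∩Patch 2| = 2.6169.
|Patch 1 ∖ Patch 2| = |Patch 1| − |Patch 1∩Patch 2| = 20 − 2.6169 = 17.38.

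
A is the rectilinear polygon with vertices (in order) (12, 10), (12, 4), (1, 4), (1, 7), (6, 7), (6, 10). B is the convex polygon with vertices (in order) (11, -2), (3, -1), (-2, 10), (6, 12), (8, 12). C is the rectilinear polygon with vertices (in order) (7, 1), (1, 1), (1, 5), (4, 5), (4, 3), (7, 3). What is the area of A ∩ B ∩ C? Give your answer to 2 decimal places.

3.00

The intersection is the polygon with vertices (1,5), (4,5), (4,4), (1,4).
By the shoelace formula its area is 3.00.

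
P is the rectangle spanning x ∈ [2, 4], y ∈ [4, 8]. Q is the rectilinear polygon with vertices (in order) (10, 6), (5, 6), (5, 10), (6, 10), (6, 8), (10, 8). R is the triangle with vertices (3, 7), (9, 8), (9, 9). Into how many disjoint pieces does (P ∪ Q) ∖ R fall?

3

(P ∪ Q) ∖ R splits into 3 disjoint pieces (area 7.9167, area 8.6667, area 2.1667).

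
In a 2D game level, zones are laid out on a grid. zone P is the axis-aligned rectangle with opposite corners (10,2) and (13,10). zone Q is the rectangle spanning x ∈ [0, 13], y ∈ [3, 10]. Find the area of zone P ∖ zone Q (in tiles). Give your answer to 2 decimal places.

3.00

|zone P∩zone Q|: x∈[10,13], y∈[3,10] → 3·7 = 21.
|zone P| = 24.
|zone P ∖ zone Q| = |zone P| − |zone P∩zone Q| = 24 − 21 = 3.00.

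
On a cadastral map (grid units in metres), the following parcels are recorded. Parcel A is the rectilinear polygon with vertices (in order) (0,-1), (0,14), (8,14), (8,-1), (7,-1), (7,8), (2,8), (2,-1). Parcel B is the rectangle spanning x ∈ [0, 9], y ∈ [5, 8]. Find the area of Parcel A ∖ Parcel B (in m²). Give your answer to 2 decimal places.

|Parcel A| = 75, |Parcel A∩Parcel B| = 9.
|Parcel A ∖ Parcel B| = |Parcel A| − |Parcel A∩Parcel B| = 75 − 9 = 66.00.

66.00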